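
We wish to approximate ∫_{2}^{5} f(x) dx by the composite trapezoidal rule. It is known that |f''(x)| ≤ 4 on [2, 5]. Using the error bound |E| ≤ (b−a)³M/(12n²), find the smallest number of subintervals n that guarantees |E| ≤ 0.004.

48

Need 108/(12n²) ≤ 0.004.
n² ≥ 108/(12·0.004) = 2250 ⇒ n ≥ 47.4342, so the smallest n is 48.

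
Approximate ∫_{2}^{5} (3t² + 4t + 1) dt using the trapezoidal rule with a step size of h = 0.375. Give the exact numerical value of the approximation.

162.2109375

h = (5 − 2)/8 = 0.375.
Nodes t₀,…,t₈ = 2, 2.375, 2.75, 3.125, 3.5, 3.875, 4.25, 4.625, 5.
f(t) = 3t² + 4t + 1: f₀=21, f₁=27.421875, f₂=34.6875, f₃=42.796875, f₄=51.75, f₅=61.546875, f₆=72.1875, f₇=83.671875, f₈=96.
(h/2)·[f₀ + 2f₁ + 2f₂ + 2f₃ + 2f₄ + 2f₅ + 2f₆ + 2f₇ + f₈] = 0.1875·(865.125) = 162.2109375.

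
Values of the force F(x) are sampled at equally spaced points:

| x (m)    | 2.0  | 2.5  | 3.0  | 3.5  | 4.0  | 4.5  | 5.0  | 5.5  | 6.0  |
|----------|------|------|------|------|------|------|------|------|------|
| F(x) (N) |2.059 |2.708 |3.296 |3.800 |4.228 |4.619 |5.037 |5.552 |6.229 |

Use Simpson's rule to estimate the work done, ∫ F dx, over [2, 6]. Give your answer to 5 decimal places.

16.68767

h = 0.5, n = 8.
(h/3)·[y₀ + 4y₁ + 2y₂ + 4y₃ + 2y₄ + 4y₅ + 2y₆ + 4y₇ + y₈] = 0.166667·(100.126) = 16.68767.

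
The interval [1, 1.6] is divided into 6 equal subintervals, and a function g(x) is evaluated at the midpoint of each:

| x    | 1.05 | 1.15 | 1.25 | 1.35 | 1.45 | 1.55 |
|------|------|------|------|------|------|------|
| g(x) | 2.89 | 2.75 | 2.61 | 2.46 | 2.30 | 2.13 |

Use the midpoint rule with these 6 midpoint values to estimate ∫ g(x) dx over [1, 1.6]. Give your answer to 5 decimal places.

h = 0.1, n = 6.
h·[y(m₁) + y(m₂) + y(m₃) + y(m₄) + y(m₅) + y(m₆)] = 0.1·(15.14) = 1.51400.

1.51400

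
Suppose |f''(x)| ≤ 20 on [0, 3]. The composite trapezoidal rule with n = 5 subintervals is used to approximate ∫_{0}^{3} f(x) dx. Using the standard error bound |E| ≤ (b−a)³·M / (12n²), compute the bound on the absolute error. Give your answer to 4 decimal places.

1.8000

|E| ≤ (3)³·20 / (12·5²) = 540/300 = 1.8000.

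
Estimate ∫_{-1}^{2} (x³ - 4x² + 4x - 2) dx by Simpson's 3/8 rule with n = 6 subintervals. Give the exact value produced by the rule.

h = (2 − (-1))/6 = 0.5.
Nodes x₀,…,x₆ = -1, -0.5, 0, 0.5, 1, 1.5, 2.
f(x) = x³ - 4x² + 4x - 2: f₀=-11, f₁=-5.125, f₂=-2, f₃=-0.875, f₄=-1, f₅=-1.625, f₆=-2.
(3h/8)·[f₀ + 3f₁ + 3f₂ + 2f₃ + 3f₄ + 3f₅ + f₆] = 0.1875·(-44) = -8.25.

-8.25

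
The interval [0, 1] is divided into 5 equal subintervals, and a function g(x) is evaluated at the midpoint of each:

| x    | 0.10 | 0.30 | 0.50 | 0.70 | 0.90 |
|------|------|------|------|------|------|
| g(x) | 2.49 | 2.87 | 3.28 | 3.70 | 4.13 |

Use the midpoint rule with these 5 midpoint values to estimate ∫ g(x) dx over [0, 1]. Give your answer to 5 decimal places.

h = 0.2, n = 5.
h·[y(m₁) + y(m₂) + y(m₃) + y(m₄) + y(m₅)] = 0.2·(16.47) = 3.29400.

3.29400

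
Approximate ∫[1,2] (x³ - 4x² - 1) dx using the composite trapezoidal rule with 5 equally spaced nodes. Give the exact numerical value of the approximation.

-6.578125

h = (2 − 1)/4 = 0.25.
Nodes x₀,…,x₄ = 1, 1.25, 1.5, 1.75, 2.
f(x) = x³ - 4x² - 1: f₀=-4, f₁=-5.296875, f₂=-6.625, f₃=-7.890625, f₄=-9.
(h/2)·[f₀ + 2f₁ + 2f₂ + 2f₃ + f₄] = 0.125·(-52.625) = -6.578125.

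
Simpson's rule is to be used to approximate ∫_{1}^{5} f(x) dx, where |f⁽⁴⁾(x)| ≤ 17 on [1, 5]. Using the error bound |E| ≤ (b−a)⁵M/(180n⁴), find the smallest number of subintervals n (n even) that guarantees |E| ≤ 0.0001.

Need 17408/(180n⁴) ≤ 0.0001.
n⁴ ≥ 17408/(180·0.0001) = 967111 ⇒ n ≥ 31.3595, so the smallest even n is 32. (n must be even for Simpson's rule.)

32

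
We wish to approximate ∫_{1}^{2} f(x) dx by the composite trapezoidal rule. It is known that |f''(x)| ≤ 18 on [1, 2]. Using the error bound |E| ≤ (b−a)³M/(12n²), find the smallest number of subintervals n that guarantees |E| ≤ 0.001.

Need 18/(12n²) ≤ 0.001.
n² ≥ 18/(12·0.001) = 1500 ⇒ n ≥ 38.7298, so the smallest n is 39.

39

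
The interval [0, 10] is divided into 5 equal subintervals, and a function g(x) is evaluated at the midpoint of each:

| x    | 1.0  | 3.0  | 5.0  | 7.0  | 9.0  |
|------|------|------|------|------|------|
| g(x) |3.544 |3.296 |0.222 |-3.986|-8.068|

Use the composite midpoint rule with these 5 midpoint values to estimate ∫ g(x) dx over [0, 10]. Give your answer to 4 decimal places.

h = 2, n = 5.
h·[y(m₁) + y(m₂) + y(m₃) + y(m₄) + y(m₅)] = 2·(-4.992) = -9.9840.

-9.9840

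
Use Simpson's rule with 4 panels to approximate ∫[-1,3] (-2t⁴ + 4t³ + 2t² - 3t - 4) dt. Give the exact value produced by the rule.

-28

h = (3 − (-1))/4 = 1.
Nodes t₀,…,t₄ = -1, 0, 1, 2, 3.
f(t) = -2t⁴ + 4t³ + 2t² - 3t - 4: f₀=-5, f₁=-4, f₂=-3, f₃=-2, f₄=-49.
(h/3)·[f₀ + 4f₁ + 2f₂ + 4f₃ + f₄] = 0.333333·(-84) = -28.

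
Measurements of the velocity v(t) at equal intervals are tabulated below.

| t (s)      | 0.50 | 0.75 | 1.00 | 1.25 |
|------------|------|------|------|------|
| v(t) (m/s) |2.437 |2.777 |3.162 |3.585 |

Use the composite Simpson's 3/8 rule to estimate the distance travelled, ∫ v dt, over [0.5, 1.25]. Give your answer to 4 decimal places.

2.2349

h = 0.25, n = 3.
(3h/8)·[y₀ + 3y₁ + 3y₂ + y₃] = 0.09375·(23.839) = 2.2349.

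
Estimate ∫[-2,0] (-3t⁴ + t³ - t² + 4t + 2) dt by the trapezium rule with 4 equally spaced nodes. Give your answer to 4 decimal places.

-33.9753

h = (0 − (-2))/3 = 0.666667.
Nodes t₀,…,t₃ = -2, -1.333333, -0.666667, 0.
f(t) = -3t⁴ + t³ - t² + 4t + 2: f₀=-66, f₁=-16.962963, f₂=-2, f₃=2.
(h/2)·[f₀ + 2f₁ + 2f₂ + f₃] = 0.333333·(-101.925926) = -33.9753.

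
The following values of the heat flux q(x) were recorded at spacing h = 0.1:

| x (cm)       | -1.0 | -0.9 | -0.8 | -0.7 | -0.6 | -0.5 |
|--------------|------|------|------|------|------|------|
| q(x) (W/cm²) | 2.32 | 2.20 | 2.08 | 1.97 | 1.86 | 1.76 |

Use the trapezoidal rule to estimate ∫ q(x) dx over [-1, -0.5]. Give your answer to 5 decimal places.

1.01500

h = 0.1, n = 5.
(h/2)·[y₀ + 2y₁ + 2y₂ + 2y₃ + 2y₄ + y₅] = 0.05·(20.30) = 1.01500.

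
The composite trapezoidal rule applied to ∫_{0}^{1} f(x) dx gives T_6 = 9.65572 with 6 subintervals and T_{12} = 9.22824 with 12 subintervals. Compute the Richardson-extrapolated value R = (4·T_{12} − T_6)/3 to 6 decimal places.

R = (4·T_{12} − T_6) / 3 = (4·9.22824 − 9.65572)/3 = (27.25724)/3 = 9.085747.

9.085747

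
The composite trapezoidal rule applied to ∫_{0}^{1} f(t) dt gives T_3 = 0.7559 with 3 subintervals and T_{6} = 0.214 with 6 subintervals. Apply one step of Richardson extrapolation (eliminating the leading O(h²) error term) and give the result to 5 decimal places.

R = (4·T_{6} − T_3) / 3 = (4·0.214 − 0.7559)/3 = (0.1001)/3 = 0.03337.

0.03337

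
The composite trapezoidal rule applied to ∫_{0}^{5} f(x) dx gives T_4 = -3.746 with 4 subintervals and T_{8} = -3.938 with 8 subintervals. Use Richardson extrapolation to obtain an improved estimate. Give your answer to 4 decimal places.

-4.0020

R = (4·T_{8} − T_4) / 3 = (4·(-3.938) − (-3.746))/3 = (-12.006)/3 = -4.0020.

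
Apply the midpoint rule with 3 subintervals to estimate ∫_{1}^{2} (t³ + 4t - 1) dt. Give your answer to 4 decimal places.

8.7083

h = (2 − 1)/3 = 0.333333.
Midpoints m₁,…,m₃ = 1.166667, 1.5, 1.833333.
f(m₁)=5.254630, f(m₂)=8.375, f(m₃)=12.495370.
h·[f(m₁) + f(m₂) + f(m₃)] = 0.333333·(26.125) = 8.7083.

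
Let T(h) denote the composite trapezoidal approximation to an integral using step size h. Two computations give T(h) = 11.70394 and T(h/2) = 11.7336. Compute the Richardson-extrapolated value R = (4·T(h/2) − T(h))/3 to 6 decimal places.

11.743487

R = (4·T(h/2) − T(h)) / 3 = (4·11.7336 − 11.70394)/3 = (35.23046)/3 = 11.743487.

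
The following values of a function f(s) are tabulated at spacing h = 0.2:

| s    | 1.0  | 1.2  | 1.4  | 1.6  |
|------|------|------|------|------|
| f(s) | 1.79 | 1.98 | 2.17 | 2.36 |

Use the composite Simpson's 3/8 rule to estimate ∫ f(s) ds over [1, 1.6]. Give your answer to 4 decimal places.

h = 0.2, n = 3.
(3h/8)·[y₀ + 3y₁ + 3y₂ + y₃] = 0.075·(16.60) = 1.2450.

1.2450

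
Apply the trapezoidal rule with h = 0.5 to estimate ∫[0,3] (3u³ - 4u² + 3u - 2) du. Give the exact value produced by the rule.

h = (3 − 0)/6 = 0.5.
Nodes u₀,…,u₆ = 0, 0.5, 1, 1.5, 2, 2.5, 3.
f(u) = 3u³ - 4u² + 3u - 2: f₀=-2, f₁=-1.125, f₂=0, f₃=3.625, f₄=12, f₅=27.375, f₆=52.
(h/2)·[f₀ + 2f₁ + 2f₂ + 2f₃ + 2f₄ + 2f₅ + f₆] = 0.25·(133.75) = 33.4375.

33.4375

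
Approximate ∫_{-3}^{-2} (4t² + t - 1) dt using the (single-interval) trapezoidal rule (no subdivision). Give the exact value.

T = (b−a)/2 · [f(-3) + f(-2)] = 0.5·[32 + 13] = 22.5.

22.5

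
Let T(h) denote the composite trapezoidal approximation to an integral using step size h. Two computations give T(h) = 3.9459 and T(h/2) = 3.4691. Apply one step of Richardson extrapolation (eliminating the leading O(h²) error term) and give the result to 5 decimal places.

3.31017

R = (4·T(h/2) − T(h)) / 3 = (4·3.4691 − 3.9459)/3 = (9.9305)/3 = 3.31017.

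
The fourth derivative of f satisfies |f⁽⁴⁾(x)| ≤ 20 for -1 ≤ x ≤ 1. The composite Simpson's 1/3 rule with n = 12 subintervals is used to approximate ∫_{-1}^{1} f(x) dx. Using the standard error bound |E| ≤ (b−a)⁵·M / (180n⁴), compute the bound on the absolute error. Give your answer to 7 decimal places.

|E| ≤ (2)⁵·20 / (180·12⁴) = 640/3732480 = 0.0001715.

0.0001715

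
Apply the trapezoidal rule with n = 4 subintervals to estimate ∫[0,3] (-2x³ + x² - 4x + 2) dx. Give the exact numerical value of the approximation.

-45.75

h = (3 − 0)/4 = 0.75.
Nodes x₀,…,x₄ = 0, 0.75, 1.5, 2.25, 3.
f(x) = -2x³ + x² - 4x + 2: f₀=2, f₁=-1.28125, f₂=-8.5, f₃=-24.71875, f₄=-55.
(h/2)·[f₀ + 2f₁ + 2f₂ + 2f₃ + f₄] = 0.375·(-122) = -45.75.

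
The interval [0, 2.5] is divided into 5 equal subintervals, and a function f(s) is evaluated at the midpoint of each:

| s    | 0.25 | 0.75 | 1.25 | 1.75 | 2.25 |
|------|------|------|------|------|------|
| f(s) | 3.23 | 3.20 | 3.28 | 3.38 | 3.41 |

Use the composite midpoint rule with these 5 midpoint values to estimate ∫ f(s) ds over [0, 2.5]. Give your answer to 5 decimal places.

h = 0.5, n = 5.
h·[y(m₁) + y(m₂) + y(m₃) + y(m₄) + y(m₅)] = 0.5·(16.50) = 8.25000.

8.25000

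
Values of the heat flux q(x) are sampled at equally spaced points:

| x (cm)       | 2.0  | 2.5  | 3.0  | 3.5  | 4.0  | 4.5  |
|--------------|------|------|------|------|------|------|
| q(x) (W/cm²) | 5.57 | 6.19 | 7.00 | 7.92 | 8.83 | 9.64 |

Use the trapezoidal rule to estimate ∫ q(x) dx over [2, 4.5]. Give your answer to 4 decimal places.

18.7725

h = 0.5, n = 5.
(h/2)·[y₀ + 2y₁ + 2y₂ + 2y₃ + 2y₄ + y₅] = 0.25·(75.09) = 18.7725.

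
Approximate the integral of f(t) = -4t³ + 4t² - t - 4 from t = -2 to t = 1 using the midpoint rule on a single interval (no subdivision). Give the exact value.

M = (b−a)·f(-0.5) = 3·(-2) = -6.

-6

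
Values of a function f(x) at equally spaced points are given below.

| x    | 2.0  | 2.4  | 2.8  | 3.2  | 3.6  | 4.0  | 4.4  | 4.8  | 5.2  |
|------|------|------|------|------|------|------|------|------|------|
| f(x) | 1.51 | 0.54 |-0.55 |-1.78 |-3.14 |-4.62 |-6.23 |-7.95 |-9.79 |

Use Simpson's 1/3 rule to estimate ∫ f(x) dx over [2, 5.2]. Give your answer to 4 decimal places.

-11.1147

h = 0.4, n = 8.
(h/3)·[y₀ + 4y₁ + 2y₂ + 4y₃ + 2y₄ + 4y₅ + 2y₆ + 4y₇ + y₈] = 0.133333·(-83.36) = -11.1147.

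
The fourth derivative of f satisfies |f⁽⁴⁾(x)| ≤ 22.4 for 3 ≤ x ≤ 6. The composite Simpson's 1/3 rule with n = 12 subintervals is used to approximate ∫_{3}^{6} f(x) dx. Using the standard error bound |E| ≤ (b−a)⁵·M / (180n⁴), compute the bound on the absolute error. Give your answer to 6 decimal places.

0.001458

|E| ≤ (3)⁵·22.4 / (180·12⁴) = 5443.2/3732480 = 0.001458.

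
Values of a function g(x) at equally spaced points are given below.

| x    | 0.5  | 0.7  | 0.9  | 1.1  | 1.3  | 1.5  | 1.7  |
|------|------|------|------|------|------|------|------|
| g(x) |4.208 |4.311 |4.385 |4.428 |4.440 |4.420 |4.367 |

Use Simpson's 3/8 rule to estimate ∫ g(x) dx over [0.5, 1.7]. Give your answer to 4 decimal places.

h = 0.2, n = 6.
(3h/8)·[y₀ + 3y₁ + 3y₂ + 2y₃ + 3y₄ + 3y₅ + y₆] = 0.075·(70.099) = 5.2574.

5.2574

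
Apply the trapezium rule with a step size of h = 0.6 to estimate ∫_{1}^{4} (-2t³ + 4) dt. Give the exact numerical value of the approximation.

-118.2

h = (4 − 1)/5 = 0.6.
Nodes t₀,…,t₅ = 1, 1.6, 2.2, 2.8, 3.4, 4.
f(t) = -2t³ + 4: f₀=2, f₁=-4.192, f₂=-17.296, f₃=-39.904, f₄=-74.608, f₅=-124.
(h/2)·[f₀ + 2f₁ + 2f₂ + 2f₃ + 2f₄ + f₅] = 0.3·(-394) = -118.2.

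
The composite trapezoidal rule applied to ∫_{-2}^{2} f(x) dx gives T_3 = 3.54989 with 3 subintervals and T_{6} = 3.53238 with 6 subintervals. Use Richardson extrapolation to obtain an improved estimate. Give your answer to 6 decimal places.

R = (4·T_{6} − T_3) / 3 = (4·3.53238 − 3.54989)/3 = (10.57963)/3 = 3.526543.

3.526543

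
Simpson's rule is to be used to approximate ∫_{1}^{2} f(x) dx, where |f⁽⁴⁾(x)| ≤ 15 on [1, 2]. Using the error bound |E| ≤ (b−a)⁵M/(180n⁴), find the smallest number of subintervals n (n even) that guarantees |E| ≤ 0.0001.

6

Need 15/(180n⁴) ≤ 0.0001.
n⁴ ≥ 15/(180·0.0001) = 833.333 ⇒ n ≥ 5.3728, so the smallest even n is 6. (n must be even for Simpson's rule.)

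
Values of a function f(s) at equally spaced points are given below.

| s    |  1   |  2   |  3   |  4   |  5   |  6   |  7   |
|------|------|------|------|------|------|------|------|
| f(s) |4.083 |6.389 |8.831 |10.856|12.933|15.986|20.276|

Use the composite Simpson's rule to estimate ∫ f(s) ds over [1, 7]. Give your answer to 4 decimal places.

h = 1, n = 6.
(h/3)·[y₀ + 4y₁ + 2y₂ + 4y₃ + 2y₄ + 4y₅ + y₆] = 0.333333·(200.811) = 66.9370.

66.9370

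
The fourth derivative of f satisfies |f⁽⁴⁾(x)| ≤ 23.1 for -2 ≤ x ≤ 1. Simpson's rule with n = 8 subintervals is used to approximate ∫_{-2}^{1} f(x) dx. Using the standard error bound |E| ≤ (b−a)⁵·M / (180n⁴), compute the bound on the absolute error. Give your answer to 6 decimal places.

0.007614

|E| ≤ (3)⁵·23.1 / (180·8⁴) = 5613.3/737280 = 0.007614.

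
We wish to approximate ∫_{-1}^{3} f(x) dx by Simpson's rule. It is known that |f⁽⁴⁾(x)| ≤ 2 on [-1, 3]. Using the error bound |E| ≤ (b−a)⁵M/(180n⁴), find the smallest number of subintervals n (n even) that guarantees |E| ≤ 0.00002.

Need 2048/(180n⁴) ≤ 0.00002.
n⁴ ≥ 2048/(180·0.00002) = 568889 ⇒ n ≥ 27.4636, so the smallest even n is 28. (n must be even for Simpson's rule.)

28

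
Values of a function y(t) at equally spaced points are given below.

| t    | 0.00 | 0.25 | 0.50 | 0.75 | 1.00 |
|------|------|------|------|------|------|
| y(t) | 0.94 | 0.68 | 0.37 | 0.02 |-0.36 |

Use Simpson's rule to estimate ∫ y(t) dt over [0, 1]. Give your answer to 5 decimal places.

h = 0.25, n = 4.
(h/3)·[y₀ + 4y₁ + 2y₂ + 4y₃ + y₄] = 0.083333·(4.12) = 0.34333.

0.34333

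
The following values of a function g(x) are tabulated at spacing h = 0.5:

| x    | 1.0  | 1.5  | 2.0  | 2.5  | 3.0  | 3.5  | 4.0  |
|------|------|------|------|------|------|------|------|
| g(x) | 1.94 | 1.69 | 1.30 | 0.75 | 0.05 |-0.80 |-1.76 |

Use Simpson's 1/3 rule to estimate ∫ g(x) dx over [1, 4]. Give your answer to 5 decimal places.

h = 0.5, n = 6.
(h/3)·[y₀ + 4y₁ + 2y₂ + 4y₃ + 2y₄ + 4y₅ + y₆] = 0.166667·(9.44) = 1.57333.

1.57333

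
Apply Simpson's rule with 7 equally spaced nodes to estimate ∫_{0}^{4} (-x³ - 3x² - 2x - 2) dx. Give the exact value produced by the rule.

h = (4 − 0)/6 = 0.666667.
Nodes x₀,…,x₆ = 0, 0.666667, 1.333333, 2, 2.666667, 3.333333, 4.
f(x) = -x³ - 3x² - 2x - 2: f₀=-2, f₁=-4.962963, f₂=-12.370370, f₃=-26, f₄=-47.629630, f₅=-79.037037, f₆=-122.
(h/3)·[f₀ + 4f₁ + 2f₂ + 4f₃ + 2f₄ + 4f₅ + f₆] = 0.222222·(-684) = -152.

-152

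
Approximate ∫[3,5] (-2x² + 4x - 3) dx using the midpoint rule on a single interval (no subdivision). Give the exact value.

M = (b−a)·f(4) = 2·(-19) = -38.

-38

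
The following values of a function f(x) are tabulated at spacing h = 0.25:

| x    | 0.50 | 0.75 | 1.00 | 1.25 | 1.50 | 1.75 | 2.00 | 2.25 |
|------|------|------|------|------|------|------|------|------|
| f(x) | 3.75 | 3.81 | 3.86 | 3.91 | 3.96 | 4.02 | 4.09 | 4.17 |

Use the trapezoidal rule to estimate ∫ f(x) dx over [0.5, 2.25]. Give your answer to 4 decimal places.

h = 0.25, n = 7.
(h/2)·[y₀ + 2y₁ + 2y₂ + 2y₃ + 2y₄ + 2y₅ + 2y₆ + y₇] = 0.125·(55.22) = 6.9025.

6.9025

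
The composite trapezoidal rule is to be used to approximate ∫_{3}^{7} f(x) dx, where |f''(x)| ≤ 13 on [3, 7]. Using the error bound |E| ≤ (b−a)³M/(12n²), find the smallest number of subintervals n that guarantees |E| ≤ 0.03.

Need 832/(12n²) ≤ 0.03.
n² ≥ 832/(12·0.03) = 2311.11 ⇒ n ≥ 48.0740, so the smallest n is 49.

49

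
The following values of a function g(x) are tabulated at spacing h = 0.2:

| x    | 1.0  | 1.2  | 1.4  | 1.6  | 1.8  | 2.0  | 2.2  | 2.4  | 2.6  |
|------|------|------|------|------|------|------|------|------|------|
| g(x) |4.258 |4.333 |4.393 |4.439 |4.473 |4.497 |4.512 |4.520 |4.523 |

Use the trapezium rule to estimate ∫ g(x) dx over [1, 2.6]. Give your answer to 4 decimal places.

7.1115

h = 0.2, n = 8.
(h/2)·[y₀ + 2y₁ + 2y₂ + 2y₃ + 2y₄ + 2y₅ + 2y₆ + 2y₇ + y₈] = 0.1·(71.115) = 7.1115.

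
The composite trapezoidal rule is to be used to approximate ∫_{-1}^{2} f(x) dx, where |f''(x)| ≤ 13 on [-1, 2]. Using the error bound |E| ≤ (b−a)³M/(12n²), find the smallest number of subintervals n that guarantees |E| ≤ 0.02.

39

Need 351/(12n²) ≤ 0.02.
n² ≥ 351/(12·0.02) = 1462.5 ⇒ n ≥ 38.2426, so the smallest n is 39.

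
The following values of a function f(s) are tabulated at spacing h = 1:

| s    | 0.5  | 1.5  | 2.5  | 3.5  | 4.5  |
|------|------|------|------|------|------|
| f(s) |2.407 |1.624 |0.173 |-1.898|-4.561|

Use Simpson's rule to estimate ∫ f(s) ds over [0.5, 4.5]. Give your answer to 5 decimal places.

-0.96800

h = 1, n = 4.
(h/3)·[y₀ + 4y₁ + 2y₂ + 4y₃ + y₄] = 0.333333·(-2.904) = -0.96800.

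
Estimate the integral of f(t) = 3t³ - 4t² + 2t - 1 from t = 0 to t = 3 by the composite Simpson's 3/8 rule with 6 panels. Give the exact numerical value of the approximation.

h = (3 − 0)/6 = 0.5.
Nodes t₀,…,t₆ = 0, 0.5, 1, 1.5, 2, 2.5, 3.
f(t) = 3t³ - 4t² + 2t - 1: f₀=-1, f₁=-0.625, f₂=0, f₃=3.125, f₄=11, f₅=25.875, f₆=50.
(3h/8)·[f₀ + 3f₁ + 3f₂ + 2f₃ + 3f₄ + 3f₅ + f₆] = 0.1875·(164) = 30.75.

30.75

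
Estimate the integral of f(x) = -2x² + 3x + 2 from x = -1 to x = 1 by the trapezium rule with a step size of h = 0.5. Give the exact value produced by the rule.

h = (1 − (-1))/4 = 0.5.
Nodes x₀,…,x₄ = -1, -0.5, 0, 0.5, 1.
f(x) = -2x² + 3x + 2: f₀=-3, f₁=0, f₂=2, f₃=3, f₄=3.
(h/2)·[f₀ + 2f₁ + 2f₂ + 2f₃ + f₄] = 0.25·(10) = 2.5.

2.5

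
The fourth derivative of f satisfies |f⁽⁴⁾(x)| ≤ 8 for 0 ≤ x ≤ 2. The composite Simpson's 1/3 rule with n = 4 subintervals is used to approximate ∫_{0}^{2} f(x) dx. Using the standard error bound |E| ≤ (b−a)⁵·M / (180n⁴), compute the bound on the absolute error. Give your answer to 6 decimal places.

|E| ≤ (2)⁵·8 / (180·4⁴) = 256/46080 = 0.005556.

0.005556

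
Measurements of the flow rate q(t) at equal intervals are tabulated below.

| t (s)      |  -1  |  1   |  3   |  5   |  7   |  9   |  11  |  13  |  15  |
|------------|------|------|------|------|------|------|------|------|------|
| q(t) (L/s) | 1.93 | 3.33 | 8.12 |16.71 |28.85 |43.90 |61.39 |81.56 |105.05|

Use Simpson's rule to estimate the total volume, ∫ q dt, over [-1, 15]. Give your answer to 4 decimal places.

h = 2, n = 8.
(h/3)·[y₀ + 4y₁ + 2y₂ + 4y₃ + 2y₄ + 4y₅ + 2y₆ + 4y₇ + y₈] = 0.666667·(885.70) = 590.4667.

590.4667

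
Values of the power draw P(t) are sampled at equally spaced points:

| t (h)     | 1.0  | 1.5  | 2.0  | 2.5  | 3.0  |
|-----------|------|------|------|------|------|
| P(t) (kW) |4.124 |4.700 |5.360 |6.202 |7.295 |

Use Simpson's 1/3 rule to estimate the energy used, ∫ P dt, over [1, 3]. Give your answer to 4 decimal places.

10.9578

h = 0.5, n = 4.
(h/3)·[y₀ + 4y₁ + 2y₂ + 4y₃ + y₄] = 0.166667·(65.747) = 10.9578.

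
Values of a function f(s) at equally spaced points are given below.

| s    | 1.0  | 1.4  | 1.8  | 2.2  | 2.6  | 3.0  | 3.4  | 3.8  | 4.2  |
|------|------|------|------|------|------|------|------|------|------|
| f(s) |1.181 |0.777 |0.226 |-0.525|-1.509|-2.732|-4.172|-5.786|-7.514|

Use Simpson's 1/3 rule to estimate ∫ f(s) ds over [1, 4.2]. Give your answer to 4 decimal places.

-6.7076

h = 0.4, n = 8.
(h/3)·[y₀ + 4y₁ + 2y₂ + 4y₃ + 2y₄ + 4y₅ + 2y₆ + 4y₇ + y₈] = 0.133333·(-50.307) = -6.7076.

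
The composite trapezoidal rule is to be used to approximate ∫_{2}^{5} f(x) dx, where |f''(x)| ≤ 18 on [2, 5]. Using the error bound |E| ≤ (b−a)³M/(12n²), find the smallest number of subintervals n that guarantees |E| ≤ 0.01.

Need 486/(12n²) ≤ 0.01.
n² ≥ 486/(12·0.01) = 4050 ⇒ n ≥ 63.6396, so the smallest n is 64.

64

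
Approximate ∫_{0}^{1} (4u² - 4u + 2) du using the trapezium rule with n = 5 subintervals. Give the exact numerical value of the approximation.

h = (1 − 0)/5 = 0.2.
Nodes u₀,…,u₅ = 0, 0.2, 0.4, 0.6, 0.8, 1.
f(u) = 4u² - 4u + 2: f₀=2, f₁=1.36, f₂=1.04, f₃=1.04, f₄=1.36, f₅=2.
(h/2)·[f₀ + 2f₁ + 2f₂ + 2f₃ + 2f₄ + f₅] = 0.1·(13.6) = 1.36.

1.36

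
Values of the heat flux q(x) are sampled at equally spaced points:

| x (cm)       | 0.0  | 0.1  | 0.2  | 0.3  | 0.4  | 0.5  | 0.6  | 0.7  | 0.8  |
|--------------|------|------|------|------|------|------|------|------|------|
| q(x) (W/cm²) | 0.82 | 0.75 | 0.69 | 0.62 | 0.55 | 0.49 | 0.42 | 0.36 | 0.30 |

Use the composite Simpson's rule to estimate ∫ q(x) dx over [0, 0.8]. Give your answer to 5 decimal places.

h = 0.1, n = 8.
(h/3)·[y₀ + 4y₁ + 2y₂ + 4y₃ + 2y₄ + 4y₅ + 2y₆ + 4y₇ + y₈] = 0.033333·(13.32) = 0.44400.

0.44400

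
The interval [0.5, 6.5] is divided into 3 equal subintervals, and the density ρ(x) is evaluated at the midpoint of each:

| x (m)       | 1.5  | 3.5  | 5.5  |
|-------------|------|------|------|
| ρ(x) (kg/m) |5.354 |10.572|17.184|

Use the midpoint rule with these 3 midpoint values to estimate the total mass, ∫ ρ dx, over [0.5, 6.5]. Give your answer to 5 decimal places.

66.22000

h = 2, n = 3.
h·[y(m₁) + y(m₂) + y(m₃)] = 2·(33.110) = 66.22000.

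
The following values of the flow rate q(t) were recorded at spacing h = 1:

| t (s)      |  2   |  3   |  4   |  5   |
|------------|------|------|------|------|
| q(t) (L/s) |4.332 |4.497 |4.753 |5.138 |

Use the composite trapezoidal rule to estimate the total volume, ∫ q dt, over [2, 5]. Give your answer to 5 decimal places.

13.98500

h = 1, n = 3.
(h/2)·[y₀ + 2y₁ + 2y₂ + y₃] = 0.5·(27.970) = 13.98500.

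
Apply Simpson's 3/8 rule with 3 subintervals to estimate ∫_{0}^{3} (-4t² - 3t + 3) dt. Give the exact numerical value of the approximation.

-40.5

h = (3 − 0)/3 = 1.
Nodes t₀,…,t₃ = 0, 1, 2, 3.
f(t) = -4t² - 3t + 3: f₀=3, f₁=-4, f₂=-19, f₃=-42.
(3h/8)·[f₀ + 3f₁ + 3f₂ + f₃] = 0.375·(-108) = -40.5.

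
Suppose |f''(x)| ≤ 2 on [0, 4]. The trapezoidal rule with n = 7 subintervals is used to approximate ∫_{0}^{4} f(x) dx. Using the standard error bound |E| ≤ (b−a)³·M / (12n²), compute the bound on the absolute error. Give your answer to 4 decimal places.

|E| ≤ (4)³·2 / (12·7²) = 128/588 = 0.2177.

0.2177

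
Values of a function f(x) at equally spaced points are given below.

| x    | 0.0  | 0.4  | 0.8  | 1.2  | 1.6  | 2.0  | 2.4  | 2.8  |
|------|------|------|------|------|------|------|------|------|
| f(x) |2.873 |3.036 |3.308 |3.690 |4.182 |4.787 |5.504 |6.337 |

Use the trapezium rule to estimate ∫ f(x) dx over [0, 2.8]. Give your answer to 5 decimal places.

h = 0.4, n = 7.
(h/2)·[y₀ + 2y₁ + 2y₂ + 2y₃ + 2y₄ + 2y₅ + 2y₆ + y₇] = 0.2·(58.224) = 11.64480.

11.64480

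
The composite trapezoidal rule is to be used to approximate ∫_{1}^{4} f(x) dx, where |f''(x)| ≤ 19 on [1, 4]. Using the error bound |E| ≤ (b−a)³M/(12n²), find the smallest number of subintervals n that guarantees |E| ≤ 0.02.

Need 513/(12n²) ≤ 0.02.
n² ≥ 513/(12·0.02) = 2137.5 ⇒ n ≥ 46.2331, so the smallest n is 47.

47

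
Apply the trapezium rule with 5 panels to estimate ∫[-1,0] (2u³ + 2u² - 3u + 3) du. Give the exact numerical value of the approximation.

4.66

h = (0 − (-1))/5 = 0.2.
Nodes u₀,…,u₅ = -1, -0.8, -0.6, -0.4, -0.2, 0.
f(u) = 2u³ + 2u² - 3u + 3: f₀=6, f₁=5.656, f₂=5.088, f₃=4.392, f₄=3.664, f₅=3.
(h/2)·[f₀ + 2f₁ + 2f₂ + 2f₃ + 2f₄ + f₅] = 0.1·(46.6) = 4.66.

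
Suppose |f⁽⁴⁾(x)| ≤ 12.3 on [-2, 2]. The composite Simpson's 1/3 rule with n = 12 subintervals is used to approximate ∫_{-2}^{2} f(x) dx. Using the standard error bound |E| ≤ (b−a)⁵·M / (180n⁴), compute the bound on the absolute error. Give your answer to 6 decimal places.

|E| ≤ (4)⁵·12.3 / (180·12⁴) = 12595.2/3732480 = 0.003374.

0.003374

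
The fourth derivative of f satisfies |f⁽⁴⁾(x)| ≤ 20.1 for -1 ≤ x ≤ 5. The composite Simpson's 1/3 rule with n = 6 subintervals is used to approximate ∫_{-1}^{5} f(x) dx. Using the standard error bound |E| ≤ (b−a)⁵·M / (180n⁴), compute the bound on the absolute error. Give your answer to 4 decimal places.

0.6700

|E| ≤ (6)⁵·20.1 / (180·6⁴) = 156297.6/233280 = 0.6700.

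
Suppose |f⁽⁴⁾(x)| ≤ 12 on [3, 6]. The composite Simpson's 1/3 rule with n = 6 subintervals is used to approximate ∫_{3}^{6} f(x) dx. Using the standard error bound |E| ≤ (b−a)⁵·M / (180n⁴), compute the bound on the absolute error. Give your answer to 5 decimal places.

|E| ≤ (3)⁵·12 / (180·6⁴) = 2916/233280 = 0.01250.

0.01250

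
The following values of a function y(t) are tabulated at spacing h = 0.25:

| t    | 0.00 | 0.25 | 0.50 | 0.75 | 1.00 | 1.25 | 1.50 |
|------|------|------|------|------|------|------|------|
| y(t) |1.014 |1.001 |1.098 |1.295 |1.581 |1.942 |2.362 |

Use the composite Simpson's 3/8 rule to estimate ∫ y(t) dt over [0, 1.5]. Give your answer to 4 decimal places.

2.1405

h = 0.25, n = 6.
(3h/8)·[y₀ + 3y₁ + 3y₂ + 2y₃ + 3y₄ + 3y₅ + y₆] = 0.09375·(22.832) = 2.1405.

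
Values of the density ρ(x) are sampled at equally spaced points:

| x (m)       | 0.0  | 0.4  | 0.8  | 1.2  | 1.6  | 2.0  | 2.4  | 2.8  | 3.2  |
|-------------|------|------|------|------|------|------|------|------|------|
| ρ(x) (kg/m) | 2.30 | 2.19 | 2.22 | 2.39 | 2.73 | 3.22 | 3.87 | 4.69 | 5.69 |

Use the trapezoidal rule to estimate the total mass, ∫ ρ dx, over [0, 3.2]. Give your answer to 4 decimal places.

10.1220

h = 0.4, n = 8.
(h/2)·[y₀ + 2y₁ + 2y₂ + 2y₃ + 2y₄ + 2y₅ + 2y₆ + 2y₇ + y₈] = 0.2·(50.61) = 10.1220.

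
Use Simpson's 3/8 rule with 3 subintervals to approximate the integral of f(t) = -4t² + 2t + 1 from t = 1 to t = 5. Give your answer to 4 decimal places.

h = (5 − 1)/3 = 1.333333.
Nodes t₀,…,t₃ = 1, 2.333333, 3.666667, 5.
f(t) = -4t² + 2t + 1: f₀=-1, f₁=-16.111111, f₂=-45.444444, f₃=-89.
(3h/8)·[f₀ + 3f₁ + 3f₂ + f₃] = 0.5·(-274.666667) = -137.3333.

-137.3333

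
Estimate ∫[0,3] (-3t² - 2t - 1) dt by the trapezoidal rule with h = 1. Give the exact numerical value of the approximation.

h = (3 − 0)/3 = 1.
Nodes t₀,…,t₃ = 0, 1, 2, 3.
f(t) = -3t² - 2t - 1: f₀=-1, f₁=-6, f₂=-17, f₃=-34.
(h/2)·[f₀ + 2f₁ + 2f₂ + f₃] = 0.5·(-81) = -40.5.

-40.5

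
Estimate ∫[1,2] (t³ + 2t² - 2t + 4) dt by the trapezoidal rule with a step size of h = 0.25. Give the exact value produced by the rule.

h = (2 − 1)/4 = 0.25.
Nodes t₀,…,t₄ = 1, 1.25, 1.5, 1.75, 2.
f(t) = t³ + 2t² - 2t + 4: f₀=5, f₁=6.578125, f₂=8.875, f₃=11.984375, f₄=16.
(h/2)·[f₀ + 2f₁ + 2f₂ + 2f₃ + f₄] = 0.125·(75.875) = 9.484375.

9.484375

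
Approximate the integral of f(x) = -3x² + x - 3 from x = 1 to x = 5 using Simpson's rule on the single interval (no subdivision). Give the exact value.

-124

S = (b−a)/6 · [f(1) + 4f(3) + f(5)] = 0.666667·[(-5) + 4·(-27) + (-73)] = -124.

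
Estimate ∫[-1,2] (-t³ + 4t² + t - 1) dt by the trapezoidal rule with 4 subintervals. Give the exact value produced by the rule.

7.453125

h = (2 − (-1))/4 = 0.75.
Nodes t₀,…,t₄ = -1, -0.25, 0.5, 1.25, 2.
f(t) = -t³ + 4t² + t - 1: f₀=3, f₁=-0.984375, f₂=0.375, f₃=4.546875, f₄=9.
(h/2)·[f₀ + 2f₁ + 2f₂ + 2f₃ + f₄] = 0.375·(19.875) = 7.453125.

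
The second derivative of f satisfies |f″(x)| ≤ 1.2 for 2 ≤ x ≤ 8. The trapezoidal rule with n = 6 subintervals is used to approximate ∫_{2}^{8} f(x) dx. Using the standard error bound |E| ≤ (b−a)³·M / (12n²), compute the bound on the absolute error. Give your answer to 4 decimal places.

0.6000

|E| ≤ (6)³·1.2 / (12·6²) = 259.2/432 = 0.6000.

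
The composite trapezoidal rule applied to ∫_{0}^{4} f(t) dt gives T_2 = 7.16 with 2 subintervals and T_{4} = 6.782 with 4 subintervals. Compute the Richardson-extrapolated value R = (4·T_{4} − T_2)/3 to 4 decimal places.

6.6560

R = (4·T_{4} − T_2) / 3 = (4·6.782 − 7.16)/3 = (19.968)/3 = 6.6560.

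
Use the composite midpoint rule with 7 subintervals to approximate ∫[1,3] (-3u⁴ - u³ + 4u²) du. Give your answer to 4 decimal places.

-129.4461

h = (3 − 1)/7 = 0.285714.
Midpoints m₁,…,m₇ = 1.142857, 1.428571, 1.714286, 2, 2.285714, 2.571429, 2.857143.
f(m₁)=-1.386089, f(m₂)=-7.246980, f(m₃)=-19.192003, f(m₄)=-40, f(m₅)=-72.929613, f(m₆)=-121.719284, f(m₇)=-190.587255.
h·[f(m₁) + f(m₂) + f(m₃) + f(m₄) + f(m₅) + f(m₆) + f(m₇)] = 0.285714·(-453.061224) = -129.4461.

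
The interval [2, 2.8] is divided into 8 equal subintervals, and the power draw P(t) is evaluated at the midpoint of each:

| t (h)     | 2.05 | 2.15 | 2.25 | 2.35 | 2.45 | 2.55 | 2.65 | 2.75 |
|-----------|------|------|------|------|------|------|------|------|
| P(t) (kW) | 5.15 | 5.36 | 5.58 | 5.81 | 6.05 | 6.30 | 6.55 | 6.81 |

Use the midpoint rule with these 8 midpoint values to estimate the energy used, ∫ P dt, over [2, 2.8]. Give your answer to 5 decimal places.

h = 0.1, n = 8.
h·[y(m₁) + y(m₂) + y(m₃) + y(m₄) + y(m₅) + y(m₆) + y(m₇) + y(m₈)] = 0.1·(47.61) = 4.76100.

4.76100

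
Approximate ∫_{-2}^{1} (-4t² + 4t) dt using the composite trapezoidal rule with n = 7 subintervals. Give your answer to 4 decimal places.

-18.3673

h = (1 − (-2))/7 = 0.428571.
Nodes t₀,…,t₇ = -2, -1.571429, -1.142857, -0.714286, -0.285714, 0.142857, 0.571429, 1.
f(t) = -4t² + 4t: f₀=-24, f₁=-16.163265, f₂=-9.795918, f₃=-4.897959, f₄=-1.469388, f₅=0.489796, f₆=0.979592, f₇=0.
(h/2)·[f₀ + 2f₁ + 2f₂ + 2f₃ + 2f₄ + 2f₅ + 2f₆ + f₇] = 0.214286·(-85.714286) = -18.3673.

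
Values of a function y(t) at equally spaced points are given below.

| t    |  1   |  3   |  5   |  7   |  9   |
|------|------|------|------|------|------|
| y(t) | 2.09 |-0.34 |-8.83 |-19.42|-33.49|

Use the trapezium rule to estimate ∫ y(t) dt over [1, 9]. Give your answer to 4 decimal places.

-88.5800

h = 2, n = 4.
(h/2)·[y₀ + 2y₁ + 2y₂ + 2y₃ + y₄] = 1·(-88.58) = -88.5800.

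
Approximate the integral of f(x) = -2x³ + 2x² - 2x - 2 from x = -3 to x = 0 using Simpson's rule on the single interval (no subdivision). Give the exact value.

S = (b−a)/6 · [f(-3) + 4f(-1.5) + f(0)] = 0.5·[76 + 4·12.25 + (-2)] = 61.5.

61.5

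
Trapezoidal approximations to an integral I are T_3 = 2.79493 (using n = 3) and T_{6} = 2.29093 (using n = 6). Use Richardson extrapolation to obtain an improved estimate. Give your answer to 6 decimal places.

2.122930

R = (4·T_{6} − T_3) / 3 = (4·2.29093 − 2.79493)/3 = (6.36879)/3 = 2.122930.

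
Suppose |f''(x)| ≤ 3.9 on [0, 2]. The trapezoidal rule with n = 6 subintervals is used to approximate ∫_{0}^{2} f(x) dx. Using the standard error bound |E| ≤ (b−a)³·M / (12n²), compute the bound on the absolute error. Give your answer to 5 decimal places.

|E| ≤ (2)³·3.9 / (12·6²) = 31.2/432 = 0.07222.

0.07222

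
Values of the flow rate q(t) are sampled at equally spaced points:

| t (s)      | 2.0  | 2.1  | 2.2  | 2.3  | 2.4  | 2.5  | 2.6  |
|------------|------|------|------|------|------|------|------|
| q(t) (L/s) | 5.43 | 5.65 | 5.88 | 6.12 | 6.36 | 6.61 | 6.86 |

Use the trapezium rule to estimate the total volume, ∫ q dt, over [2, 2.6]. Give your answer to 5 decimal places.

h = 0.1, n = 6.
(h/2)·[y₀ + 2y₁ + 2y₂ + 2y₃ + 2y₄ + 2y₅ + y₆] = 0.05·(73.53) = 3.67650.

3.67650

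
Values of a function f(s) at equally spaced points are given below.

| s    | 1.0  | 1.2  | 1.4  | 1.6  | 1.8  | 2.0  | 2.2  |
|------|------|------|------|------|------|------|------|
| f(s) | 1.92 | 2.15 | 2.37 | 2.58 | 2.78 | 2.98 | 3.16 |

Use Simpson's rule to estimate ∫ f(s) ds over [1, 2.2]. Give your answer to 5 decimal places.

3.08133

h = 0.2, n = 6.
(h/3)·[y₀ + 4y₁ + 2y₂ + 4y₃ + 2y₄ + 4y₅ + y₆] = 0.066667·(46.22) = 3.08133.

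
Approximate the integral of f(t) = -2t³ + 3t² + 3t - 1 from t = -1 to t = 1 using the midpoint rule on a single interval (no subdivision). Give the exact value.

M = (b−a)·f(0) = 2·(-1) = -2.

-2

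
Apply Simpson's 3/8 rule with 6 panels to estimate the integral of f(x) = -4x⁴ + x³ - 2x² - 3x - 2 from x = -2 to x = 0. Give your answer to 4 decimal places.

-32.9630

h = (0 − (-2))/6 = 0.333333.
Nodes x₀,…,x₆ = -2, -1.666667, -1.333333, -1, -0.666667, -0.333333, 0.
f(x) = -4x⁴ + x³ - 2x² - 3x - 2: f₀=-76, f₁=-38.049383, f₂=-16.567901, f₃=-6, f₄=-1.975309, f₅=-1.308642, f₆=-2.
(3h/8)·[f₀ + 3f₁ + 3f₂ + 2f₃ + 3f₄ + 3f₅ + f₆] = 0.125·(-263.703704) = -32.9630.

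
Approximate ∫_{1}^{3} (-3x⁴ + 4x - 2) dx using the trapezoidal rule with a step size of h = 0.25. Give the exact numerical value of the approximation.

-134.82421875

h = (3 − 1)/8 = 0.25.
Nodes x₀,…,x₈ = 1, 1.25, 1.5, 1.75, 2, 2.25, 2.5, 2.75, 3.
f(x) = -3x⁴ + 4x - 2: f₀=-1, f₁=-4.32421875, f₂=-11.1875, f₃=-23.13671875, f₄=-42, f₅=-69.88671875, f₆=-109.1875, f₇=-162.57421875, f₈=-233.
(h/2)·[f₀ + 2f₁ + 2f₂ + 2f₃ + 2f₄ + 2f₅ + 2f₆ + 2f₇ + f₈] = 0.125·(-1078.59375) = -134.82421875.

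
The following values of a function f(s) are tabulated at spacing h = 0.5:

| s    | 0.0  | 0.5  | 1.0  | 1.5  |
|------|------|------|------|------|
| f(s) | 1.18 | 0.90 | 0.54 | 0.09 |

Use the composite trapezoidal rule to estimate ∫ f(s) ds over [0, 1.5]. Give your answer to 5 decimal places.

1.03750

h = 0.5, n = 3.
(h/2)·[y₀ + 2y₁ + 2y₂ + y₃] = 0.25·(4.15) = 1.03750.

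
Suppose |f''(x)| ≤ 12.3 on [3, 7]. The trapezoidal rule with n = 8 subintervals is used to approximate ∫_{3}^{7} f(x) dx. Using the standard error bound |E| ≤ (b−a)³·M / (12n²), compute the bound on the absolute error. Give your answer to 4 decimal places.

1.0250

|E| ≤ (4)³·12.3 / (12·8²) = 787.2/768 = 1.0250.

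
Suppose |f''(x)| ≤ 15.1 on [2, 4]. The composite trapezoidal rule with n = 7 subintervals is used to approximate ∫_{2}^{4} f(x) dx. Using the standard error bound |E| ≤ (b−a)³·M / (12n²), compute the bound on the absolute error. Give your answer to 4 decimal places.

|E| ≤ (2)³·15.1 / (12·7²) = 120.8/588 = 0.2054.

0.2054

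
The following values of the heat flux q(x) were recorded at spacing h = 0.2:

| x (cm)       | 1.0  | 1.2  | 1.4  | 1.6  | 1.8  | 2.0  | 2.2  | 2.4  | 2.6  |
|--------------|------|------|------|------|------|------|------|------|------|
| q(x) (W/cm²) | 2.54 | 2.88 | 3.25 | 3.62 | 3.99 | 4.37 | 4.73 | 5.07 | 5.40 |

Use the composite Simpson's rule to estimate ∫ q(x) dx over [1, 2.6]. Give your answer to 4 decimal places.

6.3760

h = 0.2, n = 8.
(h/3)·[y₀ + 4y₁ + 2y₂ + 4y₃ + 2y₄ + 4y₅ + 2y₆ + 4y₇ + y₈] = 0.066667·(95.64) = 6.3760.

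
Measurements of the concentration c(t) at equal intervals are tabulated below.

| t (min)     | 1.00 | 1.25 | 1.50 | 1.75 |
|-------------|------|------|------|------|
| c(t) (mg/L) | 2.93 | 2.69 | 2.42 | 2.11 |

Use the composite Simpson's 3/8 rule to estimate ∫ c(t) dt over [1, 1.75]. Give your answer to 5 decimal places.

h = 0.25, n = 3.
(3h/8)·[y₀ + 3y₁ + 3y₂ + y₃] = 0.09375·(20.37) = 1.90969.

1.90969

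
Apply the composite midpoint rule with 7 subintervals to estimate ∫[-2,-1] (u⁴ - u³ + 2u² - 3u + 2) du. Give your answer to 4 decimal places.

h = (-1 − (-2))/7 = 0.142857.
Midpoints m₁,…,m₇ = -1.928571, -1.785714, -1.642857, -1.5, -1.357143, -1.214286, -1.071429.
f(m₁)=36.231440, f(m₂)=29.597225, f(m₃)=24.045059, f(m₄)=19.4375, f(m₅)=15.647100, f(m₆)=12.556409, f(m₇)=10.057971.
h·[f(m₁) + f(m₂) + f(m₃) + f(m₄) + f(m₅) + f(m₆) + f(m₇)] = 0.142857·(147.572704) = 21.0818.

21.0818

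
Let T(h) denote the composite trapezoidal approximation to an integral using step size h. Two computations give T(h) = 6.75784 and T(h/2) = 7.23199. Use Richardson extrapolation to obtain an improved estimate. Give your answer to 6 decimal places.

R = (4·T(h/2) − T(h)) / 3 = (4·7.23199 − 6.75784)/3 = (22.17012)/3 = 7.390040.

7.390040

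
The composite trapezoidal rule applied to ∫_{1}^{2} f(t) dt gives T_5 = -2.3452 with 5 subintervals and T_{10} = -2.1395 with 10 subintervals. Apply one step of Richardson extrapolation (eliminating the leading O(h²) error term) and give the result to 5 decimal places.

R = (4·T_{10} − T_5) / 3 = (4·(-2.1395) − (-2.3452))/3 = (-6.2128)/3 = -2.07093.

-2.07093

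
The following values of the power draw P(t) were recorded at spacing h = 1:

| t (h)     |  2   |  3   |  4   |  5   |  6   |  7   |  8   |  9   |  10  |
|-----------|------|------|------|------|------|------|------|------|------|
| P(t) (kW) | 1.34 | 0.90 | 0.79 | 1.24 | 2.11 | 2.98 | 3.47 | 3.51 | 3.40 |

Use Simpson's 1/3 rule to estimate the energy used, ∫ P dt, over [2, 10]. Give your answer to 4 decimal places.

h = 1, n = 8.
(h/3)·[y₀ + 4y₁ + 2y₂ + 4y₃ + 2y₄ + 4y₅ + 2y₆ + 4y₇ + y₈] = 0.333333·(52.00) = 17.3333.

17.3333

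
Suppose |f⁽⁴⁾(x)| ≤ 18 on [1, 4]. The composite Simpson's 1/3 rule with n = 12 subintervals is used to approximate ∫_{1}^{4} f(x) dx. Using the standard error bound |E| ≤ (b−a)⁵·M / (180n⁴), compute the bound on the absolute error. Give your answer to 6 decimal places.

0.001172

|E| ≤ (3)⁵·18 / (180·12⁴) = 4374/3732480 = 0.001172.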